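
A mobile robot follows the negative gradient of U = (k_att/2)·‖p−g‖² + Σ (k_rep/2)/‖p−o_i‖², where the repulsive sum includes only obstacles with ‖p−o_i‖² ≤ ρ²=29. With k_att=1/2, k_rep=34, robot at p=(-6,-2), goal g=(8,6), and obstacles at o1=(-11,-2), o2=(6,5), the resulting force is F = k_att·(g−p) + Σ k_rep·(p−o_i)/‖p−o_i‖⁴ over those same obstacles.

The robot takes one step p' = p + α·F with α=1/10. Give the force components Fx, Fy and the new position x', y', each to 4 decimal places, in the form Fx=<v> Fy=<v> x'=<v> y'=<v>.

F_att = 1/2·(g−p) = 1/2·(14,8) = (7.0000,4.0000)
o1: d²=25 ≤ ρ²=29; F_rep = 34·(5,0)/25² = (0.2720,0.0000)
o2: d²=193 > ρ²=29 → inactive
F = F_att + ΣF_rep = (7.2720,4.0000)
p' = p + 1/10·F = (-5.2728,-1.6000)

Fx=7.2720 Fy=4.0000 x'=-5.2728 y'=-1.6000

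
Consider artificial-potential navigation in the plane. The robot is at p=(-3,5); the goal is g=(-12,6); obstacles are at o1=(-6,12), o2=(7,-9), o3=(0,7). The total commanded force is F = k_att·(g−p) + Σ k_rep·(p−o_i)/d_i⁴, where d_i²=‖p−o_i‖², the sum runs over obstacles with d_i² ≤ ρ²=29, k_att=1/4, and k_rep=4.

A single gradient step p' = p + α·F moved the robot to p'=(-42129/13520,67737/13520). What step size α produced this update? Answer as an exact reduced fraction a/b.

α = 1/20

F_att = 1/4·(g−p) = 1/4·(-9,1) = (-2.2500,0.2500)
o1: d²=58 > ρ²=29 → inactive
o2: d²=296 > ρ²=29 → inactive
o3: d²=13 ≤ ρ²=29; F_rep = 4·(-3,-2)/13² = (-0.0710,-0.0473)
F = F_att + ΣF_rep = (-2.3210,0.2027)
Δp = p'−p = (-0.1161,0.0101); α = Δx/Fx = (-1569/13520) / (-1569/676) = 1/20
check: Δy/Fy = (137/13520) / (137/676) = 1/20 ✓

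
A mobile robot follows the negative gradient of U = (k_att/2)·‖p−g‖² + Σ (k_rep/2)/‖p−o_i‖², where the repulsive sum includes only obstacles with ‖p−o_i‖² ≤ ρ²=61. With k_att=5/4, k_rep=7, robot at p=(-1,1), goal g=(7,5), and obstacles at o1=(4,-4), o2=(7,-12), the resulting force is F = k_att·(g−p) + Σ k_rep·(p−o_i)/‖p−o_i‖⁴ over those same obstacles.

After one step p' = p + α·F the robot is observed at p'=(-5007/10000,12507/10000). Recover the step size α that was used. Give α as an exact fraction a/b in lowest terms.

F_att = 5/4·(g−p) = 5/4·(8,4) = (10.0000,5.0000)
o1: d²=50 ≤ ρ²=61; F_rep = 7·(-5,5)/50² = (-0.0140,0.0140)
o2: d²=233 > ρ²=61 → inactive
F = F_att + ΣF_rep = (9.9860,5.0140)
Δp = p'−p = (0.4993,0.2507); α = Δx/Fx = (4993/10000) / (4993/500) = 1/20
check: Δy/Fy = (2507/10000) / (2507/500) = 1/20 ✓

α = 1/20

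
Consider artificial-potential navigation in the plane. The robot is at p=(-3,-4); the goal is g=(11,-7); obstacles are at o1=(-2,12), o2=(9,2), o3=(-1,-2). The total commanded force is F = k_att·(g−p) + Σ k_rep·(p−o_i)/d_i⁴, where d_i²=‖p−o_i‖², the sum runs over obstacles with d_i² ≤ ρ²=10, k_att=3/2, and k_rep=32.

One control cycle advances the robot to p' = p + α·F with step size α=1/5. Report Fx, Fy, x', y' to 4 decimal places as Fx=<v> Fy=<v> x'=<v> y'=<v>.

F_att = 3/2·(g−p) = 3/2·(14,-3) = (21.0000,-4.5000)
o1: d²=257 > ρ²=10 → inactive
o2: d²=180 > ρ²=10 → inactive
o3: d²=8 ≤ ρ²=10; F_rep = 32·(-2,-2)/8² = (-1.0000,-1.0000)
F = F_att + ΣF_rep = (20.0000,-5.5000)
p' = p + 1/5·F = (1.0000,-5.1000)

Fx=20.0000 Fy=-5.5000 x'=1.0000 y'=-5.1000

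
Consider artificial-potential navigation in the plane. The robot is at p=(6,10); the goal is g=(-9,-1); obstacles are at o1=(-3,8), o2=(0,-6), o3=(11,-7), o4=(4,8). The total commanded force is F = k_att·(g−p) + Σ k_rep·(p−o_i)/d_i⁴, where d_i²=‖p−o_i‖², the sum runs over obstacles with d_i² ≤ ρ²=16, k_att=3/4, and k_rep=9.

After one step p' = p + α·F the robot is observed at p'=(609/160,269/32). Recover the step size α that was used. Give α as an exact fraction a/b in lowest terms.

α = 1/5

F_att = 3/4·(g−p) = 3/4·(-15,-11) = (-11.2500,-8.2500)
o1: d²=85 > ρ²=16 → inactive
o2: d²=292 > ρ²=16 → inactive
o3: d²=314 > ρ²=16 → inactive
o4: d²=8 ≤ ρ²=16; F_rep = 9·(2,2)/8² = (0.2812,0.2812)
F = F_att + ΣF_rep = (-10.9688,-7.9688)
Δp = p'−p = (-2.1938,-1.5938); α = Δx/Fx = (-351/160) / (-351/32) = 1/5
check: Δy/Fy = (-51/32) / (-255/32) = 1/5 ✓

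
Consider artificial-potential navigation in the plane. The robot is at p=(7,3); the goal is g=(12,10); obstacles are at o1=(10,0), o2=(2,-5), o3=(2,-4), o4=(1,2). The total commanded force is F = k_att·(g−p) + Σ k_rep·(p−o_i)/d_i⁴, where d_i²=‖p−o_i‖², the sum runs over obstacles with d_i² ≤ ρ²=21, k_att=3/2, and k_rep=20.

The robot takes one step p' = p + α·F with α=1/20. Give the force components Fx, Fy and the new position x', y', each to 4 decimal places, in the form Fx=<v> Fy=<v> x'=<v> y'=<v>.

F_att = 3/2·(g−p) = 3/2·(5,7) = (7.5000,10.5000)
o1: d²=18 ≤ ρ²=21; F_rep = 20·(-3,3)/18² = (-0.1852,0.1852)
o2: d²=89 > ρ²=21 → inactive
o3: d²=74 > ρ²=21 → inactive
o4: d²=37 > ρ²=21 → inactive
F = F_att + ΣF_rep = (7.3148,10.6852)
p' = p + 1/20·F = (7.3657,3.5343)

Fx=7.3148 Fy=10.6852 x'=7.3657 y'=3.5343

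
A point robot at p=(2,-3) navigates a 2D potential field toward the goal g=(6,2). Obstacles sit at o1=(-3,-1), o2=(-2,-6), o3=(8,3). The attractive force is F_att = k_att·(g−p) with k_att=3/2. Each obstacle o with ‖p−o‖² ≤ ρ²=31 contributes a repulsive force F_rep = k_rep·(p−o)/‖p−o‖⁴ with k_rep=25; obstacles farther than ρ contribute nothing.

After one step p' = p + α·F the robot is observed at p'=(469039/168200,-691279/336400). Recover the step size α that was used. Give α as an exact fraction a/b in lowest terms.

α = 1/8

F_att = 3/2·(g−p) = 3/2·(4,5) = (6.0000,7.5000)
o1: d²=29 ≤ ρ²=31; F_rep = 25·(5,-2)/29² = (0.1486,-0.0595)
o2: d²=25 ≤ ρ²=31; F_rep = 25·(4,3)/25² = (0.1600,0.1200)
o3: d²=72 > ρ²=31 → inactive
F = F_att + ΣF_rep = (6.3086,7.5605)
Δp = p'−p = (0.7886,0.9451); α = Δx/Fx = (132639/168200) / (132639/21025) = 1/8
check: Δy/Fy = (317921/336400) / (317921/42050) = 1/8 ✓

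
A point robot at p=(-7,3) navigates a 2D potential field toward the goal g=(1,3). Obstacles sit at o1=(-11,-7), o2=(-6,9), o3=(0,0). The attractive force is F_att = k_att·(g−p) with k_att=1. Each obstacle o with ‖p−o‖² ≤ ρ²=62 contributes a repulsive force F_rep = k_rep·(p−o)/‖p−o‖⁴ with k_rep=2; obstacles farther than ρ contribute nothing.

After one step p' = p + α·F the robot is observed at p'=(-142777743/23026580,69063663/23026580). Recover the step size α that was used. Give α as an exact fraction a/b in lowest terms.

F_att = 1·(g−p) = 1·(8,0) = (8.0000,0.0000)
o1: d²=116 > ρ²=62 → inactive
o2: d²=37 ≤ ρ²=62; F_rep = 2·(-1,-6)/37² = (-0.0015,-0.0088)
o3: d²=58 ≤ ρ²=62; F_rep = 2·(-7,3)/58² = (-0.0042,0.0018)
F = F_att + ΣF_rep = (7.9944,-0.0070)
Δp = p'−p = (0.7994,-0.0007); α = Δx/Fx = (18408317/23026580) / (18408317/2302658) = 1/10
check: Δy/Fy = (-16077/23026580) / (-16077/2302658) = 1/10 ✓

α = 1/10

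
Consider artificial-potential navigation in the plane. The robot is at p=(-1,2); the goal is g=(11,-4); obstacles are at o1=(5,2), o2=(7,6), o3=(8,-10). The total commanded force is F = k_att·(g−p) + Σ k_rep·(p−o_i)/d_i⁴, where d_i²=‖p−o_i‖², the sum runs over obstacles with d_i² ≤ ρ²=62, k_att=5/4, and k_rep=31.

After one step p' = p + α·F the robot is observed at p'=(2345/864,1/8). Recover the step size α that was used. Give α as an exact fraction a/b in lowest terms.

α = 1/4

F_att = 5/4·(g−p) = 5/4·(12,-6) = (15.0000,-7.5000)
o1: d²=36 ≤ ρ²=62; F_rep = 31·(-6,0)/36² = (-0.1435,0.0000)
o2: d²=80 > ρ²=62 → inactive
o3: d²=225 > ρ²=62 → inactive
F = F_att + ΣF_rep = (14.8565,-7.5000)
Δp = p'−p = (3.7141,-1.8750); α = Δx/Fx = (3209/864) / (3209/216) = 1/4
check: Δy/Fy = (-15/8) / (-15/2) = 1/4 ✓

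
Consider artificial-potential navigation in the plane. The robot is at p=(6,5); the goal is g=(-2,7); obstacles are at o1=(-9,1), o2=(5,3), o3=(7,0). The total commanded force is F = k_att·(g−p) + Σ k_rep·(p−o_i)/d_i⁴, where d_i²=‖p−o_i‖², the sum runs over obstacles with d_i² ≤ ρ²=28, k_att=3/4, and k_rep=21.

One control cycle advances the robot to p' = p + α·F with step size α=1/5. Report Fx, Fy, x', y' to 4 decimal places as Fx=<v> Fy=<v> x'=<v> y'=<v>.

F_att = 3/4·(g−p) = 3/4·(-8,2) = (-6.0000,1.5000)
o1: d²=241 > ρ²=28 → inactive
o2: d²=5 ≤ ρ²=28; F_rep = 21·(1,2)/5² = (0.8400,1.6800)
o3: d²=26 ≤ ρ²=28; F_rep = 21·(-1,5)/26² = (-0.0311,0.1553)
F = F_att + ΣF_rep = (-5.1911,3.3353)
p' = p + 1/5·F = (4.9618,5.6671)

Fx=-5.1911 Fy=3.3353 x'=4.9618 y'=5.6671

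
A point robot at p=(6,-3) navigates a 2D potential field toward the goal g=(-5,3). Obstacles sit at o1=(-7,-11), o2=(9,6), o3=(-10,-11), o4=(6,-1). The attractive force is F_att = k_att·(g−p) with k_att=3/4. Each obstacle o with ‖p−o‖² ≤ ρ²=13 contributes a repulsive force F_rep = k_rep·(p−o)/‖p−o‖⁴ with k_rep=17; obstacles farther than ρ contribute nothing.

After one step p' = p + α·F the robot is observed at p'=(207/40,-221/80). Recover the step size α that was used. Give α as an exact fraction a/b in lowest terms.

α = 1/10

F_att = 3/4·(g−p) = 3/4·(-11,6) = (-8.2500,4.5000)
o1: d²=233 > ρ²=13 → inactive
o2: d²=90 > ρ²=13 → inactive
o3: d²=320 > ρ²=13 → inactive
o4: d²=4 ≤ ρ²=13; F_rep = 17·(0,-2)/4² = (0.0000,-2.1250)
F = F_att + ΣF_rep = (-8.2500,2.3750)
Δp = p'−p = (-0.8250,0.2375); α = Δx/Fx = (-33/40) / (-33/4) = 1/10
check: Δy/Fy = (19/80) / (19/8) = 1/10 ✓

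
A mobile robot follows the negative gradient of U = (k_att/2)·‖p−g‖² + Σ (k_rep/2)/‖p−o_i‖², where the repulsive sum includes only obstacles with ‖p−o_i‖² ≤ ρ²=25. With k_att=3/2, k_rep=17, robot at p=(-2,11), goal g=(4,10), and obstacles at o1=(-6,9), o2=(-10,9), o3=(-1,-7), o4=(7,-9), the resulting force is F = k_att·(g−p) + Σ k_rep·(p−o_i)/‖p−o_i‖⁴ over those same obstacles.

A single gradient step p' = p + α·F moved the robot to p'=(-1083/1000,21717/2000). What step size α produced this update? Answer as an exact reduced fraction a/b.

F_att = 3/2·(g−p) = 3/2·(6,-1) = (9.0000,-1.5000)
o1: d²=20 ≤ ρ²=25; F_rep = 17·(4,2)/20² = (0.1700,0.0850)
o2: d²=68 > ρ²=25 → inactive
o3: d²=325 > ρ²=25 → inactive
o4: d²=481 > ρ²=25 → inactive
F = F_att + ΣF_rep = (9.1700,-1.4150)
Δp = p'−p = (0.9170,-0.1415); α = Δx/Fx = (917/1000) / (917/100) = 1/10
check: Δy/Fy = (-283/2000) / (-283/200) = 1/10 ✓

α = 1/10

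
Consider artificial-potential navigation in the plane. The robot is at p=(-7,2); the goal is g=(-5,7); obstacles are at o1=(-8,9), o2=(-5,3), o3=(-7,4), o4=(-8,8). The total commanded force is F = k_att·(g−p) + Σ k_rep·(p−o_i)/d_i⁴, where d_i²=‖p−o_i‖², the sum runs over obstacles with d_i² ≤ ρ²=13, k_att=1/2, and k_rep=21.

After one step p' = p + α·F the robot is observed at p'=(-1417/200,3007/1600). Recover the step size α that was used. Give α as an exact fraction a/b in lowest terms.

α = 1/8

F_att = 1/2·(g−p) = 1/2·(2,5) = (1.0000,2.5000)
o1: d²=50 > ρ²=13 → inactive
o2: d²=5 ≤ ρ²=13; F_rep = 21·(-2,-1)/5² = (-1.6800,-0.8400)
o3: d²=4 ≤ ρ²=13; F_rep = 21·(0,-2)/4² = (0.0000,-2.6250)
o4: d²=37 > ρ²=13 → inactive
F = F_att + ΣF_rep = (-0.6800,-0.9650)
Δp = p'−p = (-0.0850,-0.1206); α = Δx/Fx = (-17/200) / (-17/25) = 1/8
check: Δy/Fy = (-193/1600) / (-193/200) = 1/8 ✓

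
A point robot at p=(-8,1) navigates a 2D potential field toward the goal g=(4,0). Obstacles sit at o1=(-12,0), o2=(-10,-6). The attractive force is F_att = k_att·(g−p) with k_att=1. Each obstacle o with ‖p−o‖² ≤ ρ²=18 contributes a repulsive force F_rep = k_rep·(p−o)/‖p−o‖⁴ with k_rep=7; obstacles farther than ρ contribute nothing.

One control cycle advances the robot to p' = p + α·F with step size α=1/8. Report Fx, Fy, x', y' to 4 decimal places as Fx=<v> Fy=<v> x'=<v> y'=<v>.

Fx=12.0969 Fy=-0.9758 x'=-6.4879 y'=0.8780

F_att = 1·(g−p) = 1·(12,-1) = (12.0000,-1.0000)
o1: d²=17 ≤ ρ²=18; F_rep = 7·(4,1)/17² = (0.0969,0.0242)
o2: d²=53 > ρ²=18 → inactive
F = F_att + ΣF_rep = (12.0969,-0.9758)
p' = p + 1/8·F = (-6.4879,0.8780)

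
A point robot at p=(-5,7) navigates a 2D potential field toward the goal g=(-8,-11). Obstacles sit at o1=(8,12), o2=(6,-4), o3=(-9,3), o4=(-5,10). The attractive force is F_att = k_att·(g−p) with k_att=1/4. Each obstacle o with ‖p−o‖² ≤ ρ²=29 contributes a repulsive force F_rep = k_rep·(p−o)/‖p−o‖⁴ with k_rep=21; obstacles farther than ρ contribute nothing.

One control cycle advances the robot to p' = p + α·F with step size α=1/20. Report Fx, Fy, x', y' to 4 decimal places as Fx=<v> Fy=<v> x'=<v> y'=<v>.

F_att = 1/4·(g−p) = 1/4·(-3,-18) = (-0.7500,-4.5000)
o1: d²=194 > ρ²=29 → inactive
o2: d²=242 > ρ²=29 → inactive
o3: d²=32 > ρ²=29 → inactive
o4: d²=9 ≤ ρ²=29; F_rep = 21·(0,-3)/9² = (0.0000,-0.7778)
F = F_att + ΣF_rep = (-0.7500,-5.2778)
p' = p + 1/20·F = (-5.0375,6.7361)

Fx=-0.7500 Fy=-5.2778 x'=-5.0375 y'=6.7361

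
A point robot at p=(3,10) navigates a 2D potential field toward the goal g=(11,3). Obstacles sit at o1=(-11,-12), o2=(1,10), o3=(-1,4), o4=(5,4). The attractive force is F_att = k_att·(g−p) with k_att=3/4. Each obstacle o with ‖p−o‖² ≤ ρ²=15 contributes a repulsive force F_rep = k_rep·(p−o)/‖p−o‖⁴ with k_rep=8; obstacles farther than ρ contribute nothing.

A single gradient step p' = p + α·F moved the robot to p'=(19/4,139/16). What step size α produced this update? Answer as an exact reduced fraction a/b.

α = 1/4

F_att = 3/4·(g−p) = 3/4·(8,-7) = (6.0000,-5.2500)
o1: d²=680 > ρ²=15 → inactive
o2: d²=4 ≤ ρ²=15; F_rep = 8·(2,0)/4² = (1.0000,0.0000)
o3: d²=52 > ρ²=15 → inactive
o4: d²=40 > ρ²=15 → inactive
F = F_att + ΣF_rep = (7.0000,-5.2500)
Δp = p'−p = (1.7500,-1.3125); α = Δx/Fx = (7/4) / (7) = 1/4
check: Δy/Fy = (-21/16) / (-21/4) = 1/4 ✓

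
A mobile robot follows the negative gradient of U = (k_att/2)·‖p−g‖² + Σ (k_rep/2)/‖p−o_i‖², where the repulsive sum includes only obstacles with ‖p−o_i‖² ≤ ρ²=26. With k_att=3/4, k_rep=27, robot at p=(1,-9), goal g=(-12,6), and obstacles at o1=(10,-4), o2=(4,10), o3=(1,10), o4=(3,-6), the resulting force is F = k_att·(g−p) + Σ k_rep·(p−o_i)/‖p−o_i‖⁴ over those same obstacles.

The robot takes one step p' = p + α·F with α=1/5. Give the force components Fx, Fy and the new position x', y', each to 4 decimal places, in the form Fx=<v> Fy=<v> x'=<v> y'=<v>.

Fx=-10.0695 Fy=10.7707 x'=-1.0139 y'=-6.8459

F_att = 3/4·(g−p) = 3/4·(-13,15) = (-9.7500,11.2500)
o1: d²=106 > ρ²=26 → inactive
o2: d²=370 > ρ²=26 → inactive
o3: d²=361 > ρ²=26 → inactive
o4: d²=13 ≤ ρ²=26; F_rep = 27·(-2,-3)/13² = (-0.3195,-0.4793)
F = F_att + ΣF_rep = (-10.0695,10.7707)
p' = p + 1/5·F = (-1.0139,-6.8459)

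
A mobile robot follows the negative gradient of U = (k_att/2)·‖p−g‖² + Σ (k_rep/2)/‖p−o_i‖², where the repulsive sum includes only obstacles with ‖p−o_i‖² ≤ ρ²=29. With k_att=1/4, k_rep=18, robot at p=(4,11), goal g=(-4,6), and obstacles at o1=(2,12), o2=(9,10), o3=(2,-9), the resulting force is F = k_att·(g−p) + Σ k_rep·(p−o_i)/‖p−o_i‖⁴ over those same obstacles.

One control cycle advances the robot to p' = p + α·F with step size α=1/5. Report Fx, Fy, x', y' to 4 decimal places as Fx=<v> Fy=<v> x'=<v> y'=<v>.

Fx=-0.6931 Fy=-1.9434 x'=3.8614 y'=10.6113

F_att = 1/4·(g−p) = 1/4·(-8,-5) = (-2.0000,-1.2500)
o1: d²=5 ≤ ρ²=29; F_rep = 18·(2,-1)/5² = (1.4400,-0.7200)
o2: d²=26 ≤ ρ²=29; F_rep = 18·(-5,1)/26² = (-0.1331,0.0266)
o3: d²=404 > ρ²=29 → inactive
F = F_att + ΣF_rep = (-0.6931,-1.9434)
p' = p + 1/5·F = (3.8614,10.6113)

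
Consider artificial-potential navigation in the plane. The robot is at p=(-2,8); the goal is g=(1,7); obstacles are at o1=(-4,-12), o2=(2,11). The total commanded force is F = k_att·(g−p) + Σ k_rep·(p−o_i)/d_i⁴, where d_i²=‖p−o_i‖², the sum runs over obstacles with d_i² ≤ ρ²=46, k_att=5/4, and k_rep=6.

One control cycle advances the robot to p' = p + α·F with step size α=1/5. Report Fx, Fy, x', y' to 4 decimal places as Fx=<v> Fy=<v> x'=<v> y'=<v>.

F_att = 5/4·(g−p) = 5/4·(3,-1) = (3.7500,-1.2500)
o1: d²=404 > ρ²=46 → inactive
o2: d²=25 ≤ ρ²=46; F_rep = 6·(-4,-3)/25² = (-0.0384,-0.0288)
F = F_att + ΣF_rep = (3.7116,-1.2788)
p' = p + 1/5·F = (-1.2577,7.7442)

Fx=3.7116 Fy=-1.2788 x'=-1.2577 y'=7.7442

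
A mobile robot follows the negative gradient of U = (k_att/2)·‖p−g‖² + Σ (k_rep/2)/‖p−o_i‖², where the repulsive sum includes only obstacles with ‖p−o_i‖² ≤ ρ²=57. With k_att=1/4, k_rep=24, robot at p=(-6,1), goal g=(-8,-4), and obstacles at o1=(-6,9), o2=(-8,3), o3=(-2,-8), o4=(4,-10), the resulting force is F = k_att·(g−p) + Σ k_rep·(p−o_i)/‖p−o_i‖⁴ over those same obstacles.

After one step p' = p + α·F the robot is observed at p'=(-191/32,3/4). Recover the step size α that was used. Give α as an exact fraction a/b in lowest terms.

F_att = 1/4·(g−p) = 1/4·(-2,-5) = (-0.5000,-1.2500)
o1: d²=64 > ρ²=57 → inactive
o2: d²=8 ≤ ρ²=57; F_rep = 24·(2,-2)/8² = (0.7500,-0.7500)
o3: d²=97 > ρ²=57 → inactive
o4: d²=221 > ρ²=57 → inactive
F = F_att + ΣF_rep = (0.2500,-2.0000)
Δp = p'−p = (0.0312,-0.2500); α = Δx/Fx = (1/32) / (1/4) = 1/8
check: Δy/Fy = (-1/4) / (-2) = 1/8 ✓

α = 1/8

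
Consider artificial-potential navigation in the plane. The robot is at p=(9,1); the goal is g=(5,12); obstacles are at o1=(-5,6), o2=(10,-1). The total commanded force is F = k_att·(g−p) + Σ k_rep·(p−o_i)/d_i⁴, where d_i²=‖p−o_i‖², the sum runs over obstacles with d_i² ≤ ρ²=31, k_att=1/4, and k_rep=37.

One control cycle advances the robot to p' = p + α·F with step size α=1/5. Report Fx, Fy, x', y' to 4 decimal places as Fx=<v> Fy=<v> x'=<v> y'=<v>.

Fx=-2.4800 Fy=5.7100 x'=8.5040 y'=2.1420

F_att = 1/4·(g−p) = 1/4·(-4,11) = (-1.0000,2.7500)
o1: d²=221 > ρ²=31 → inactive
o2: d²=5 ≤ ρ²=31; F_rep = 37·(-1,2)/5² = (-1.4800,2.9600)
F = F_att + ΣF_rep = (-2.4800,5.7100)
p' = p + 1/5·F = (8.5040,2.1420)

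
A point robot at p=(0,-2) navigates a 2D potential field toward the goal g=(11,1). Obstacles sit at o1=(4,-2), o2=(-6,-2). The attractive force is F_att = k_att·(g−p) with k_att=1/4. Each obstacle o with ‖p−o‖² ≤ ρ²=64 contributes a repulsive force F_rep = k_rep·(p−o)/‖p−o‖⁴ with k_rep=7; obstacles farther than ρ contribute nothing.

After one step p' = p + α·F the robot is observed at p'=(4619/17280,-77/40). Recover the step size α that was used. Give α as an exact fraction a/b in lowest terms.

F_att = 1/4·(g−p) = 1/4·(11,3) = (2.7500,0.7500)
o1: d²=16 ≤ ρ²=64; F_rep = 7·(-4,0)/16² = (-0.1094,0.0000)
o2: d²=36 ≤ ρ²=64; F_rep = 7·(6,0)/36² = (0.0324,0.0000)
F = F_att + ΣF_rep = (2.6730,0.7500)
Δp = p'−p = (0.2673,0.0750); α = Δx/Fx = (4619/17280) / (4619/1728) = 1/10
check: Δy/Fy = (3/40) / (3/4) = 1/10 ✓

α = 1/10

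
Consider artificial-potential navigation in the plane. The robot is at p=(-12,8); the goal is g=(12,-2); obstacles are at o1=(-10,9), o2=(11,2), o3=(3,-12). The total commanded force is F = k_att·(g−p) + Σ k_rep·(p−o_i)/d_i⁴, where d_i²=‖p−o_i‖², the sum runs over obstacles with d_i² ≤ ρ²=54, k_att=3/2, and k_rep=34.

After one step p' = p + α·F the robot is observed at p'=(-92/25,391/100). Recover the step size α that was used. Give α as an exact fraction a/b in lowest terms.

α = 1/4

F_att = 3/2·(g−p) = 3/2·(24,-10) = (36.0000,-15.0000)
o1: d²=5 ≤ ρ²=54; F_rep = 34·(-2,-1)/5² = (-2.7200,-1.3600)
o2: d²=565 > ρ²=54 → inactive
o3: d²=625 > ρ²=54 → inactive
F = F_att + ΣF_rep = (33.2800,-16.3600)
Δp = p'−p = (8.3200,-4.0900); α = Δx/Fx = (208/25) / (832/25) = 1/4
check: Δy/Fy = (-409/100) / (-409/25) = 1/4 ✓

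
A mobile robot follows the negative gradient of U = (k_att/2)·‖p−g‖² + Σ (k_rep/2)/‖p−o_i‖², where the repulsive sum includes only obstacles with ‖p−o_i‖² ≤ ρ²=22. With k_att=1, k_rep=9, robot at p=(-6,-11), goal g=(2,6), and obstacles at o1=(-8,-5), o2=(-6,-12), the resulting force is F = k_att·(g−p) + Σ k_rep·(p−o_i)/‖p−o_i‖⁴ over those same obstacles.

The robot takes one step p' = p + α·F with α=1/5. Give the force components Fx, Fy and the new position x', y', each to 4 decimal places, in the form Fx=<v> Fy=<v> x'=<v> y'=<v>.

F_att = 1·(g−p) = 1·(8,17) = (8.0000,17.0000)
o1: d²=40 > ρ²=22 → inactive
o2: d²=1 ≤ ρ²=22; F_rep = 9·(0,1)/1² = (0.0000,9.0000)
F = F_att + ΣF_rep = (8.0000,26.0000)
p' = p + 1/5·F = (-4.4000,-5.8000)

Fx=8.0000 Fy=26.0000 x'=-4.4000 y'=-5.8000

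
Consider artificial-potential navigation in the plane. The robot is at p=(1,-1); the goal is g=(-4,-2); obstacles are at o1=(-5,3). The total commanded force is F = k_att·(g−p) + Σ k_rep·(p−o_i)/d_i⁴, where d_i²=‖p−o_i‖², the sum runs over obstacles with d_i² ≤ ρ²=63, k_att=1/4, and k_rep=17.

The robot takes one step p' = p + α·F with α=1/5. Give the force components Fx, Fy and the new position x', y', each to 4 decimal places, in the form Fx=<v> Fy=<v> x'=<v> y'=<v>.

F_att = 1/4·(g−p) = 1/4·(-5,-1) = (-1.2500,-0.2500)
o1: d²=52 ≤ ρ²=63; F_rep = 17·(6,-4)/52² = (0.0377,-0.0251)
F = F_att + ΣF_rep = (-1.2123,-0.2751)
p' = p + 1/5·F = (0.7575,-1.0550)

Fx=-1.2123 Fy=-0.2751 x'=0.7575 y'=-1.0550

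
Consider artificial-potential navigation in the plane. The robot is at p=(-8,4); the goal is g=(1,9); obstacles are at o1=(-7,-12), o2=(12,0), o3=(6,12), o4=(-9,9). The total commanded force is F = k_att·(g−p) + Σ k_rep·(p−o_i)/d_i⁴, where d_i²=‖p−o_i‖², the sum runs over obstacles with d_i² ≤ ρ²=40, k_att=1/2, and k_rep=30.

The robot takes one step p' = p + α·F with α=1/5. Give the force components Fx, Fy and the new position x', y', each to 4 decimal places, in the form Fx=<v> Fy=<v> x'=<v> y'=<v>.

Fx=4.5444 Fy=2.2781 x'=-7.0911 y'=4.4556

F_att = 1/2·(g−p) = 1/2·(9,5) = (4.5000,2.5000)
o1: d²=257 > ρ²=40 → inactive
o2: d²=416 > ρ²=40 → inactive
o3: d²=260 > ρ²=40 → inactive
o4: d²=26 ≤ ρ²=40; F_rep = 30·(1,-5)/26² = (0.0444,-0.2219)
F = F_att + ΣF_rep = (4.5444,2.2781)
p' = p + 1/5·F = (-7.0911,4.4556)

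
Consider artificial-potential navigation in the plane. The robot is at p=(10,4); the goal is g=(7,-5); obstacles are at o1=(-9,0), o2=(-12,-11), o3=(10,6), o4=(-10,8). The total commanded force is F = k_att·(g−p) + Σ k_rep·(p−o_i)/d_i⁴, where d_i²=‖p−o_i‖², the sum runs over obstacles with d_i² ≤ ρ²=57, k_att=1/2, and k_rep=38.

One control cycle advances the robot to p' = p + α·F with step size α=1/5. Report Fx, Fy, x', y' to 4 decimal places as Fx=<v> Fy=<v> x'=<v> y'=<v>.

Fx=-1.5000 Fy=-9.2500 x'=9.7000 y'=2.1500

F_att = 1/2·(g−p) = 1/2·(-3,-9) = (-1.5000,-4.5000)
o1: d²=377 > ρ²=57 → inactive
o2: d²=709 > ρ²=57 → inactive
o3: d²=4 ≤ ρ²=57; F_rep = 38·(0,-2)/4² = (0.0000,-4.7500)
o4: d²=416 > ρ²=57 → inactive
F = F_att + ΣF_rep = (-1.5000,-9.2500)
p' = p + 1/5·F = (9.7000,2.1500)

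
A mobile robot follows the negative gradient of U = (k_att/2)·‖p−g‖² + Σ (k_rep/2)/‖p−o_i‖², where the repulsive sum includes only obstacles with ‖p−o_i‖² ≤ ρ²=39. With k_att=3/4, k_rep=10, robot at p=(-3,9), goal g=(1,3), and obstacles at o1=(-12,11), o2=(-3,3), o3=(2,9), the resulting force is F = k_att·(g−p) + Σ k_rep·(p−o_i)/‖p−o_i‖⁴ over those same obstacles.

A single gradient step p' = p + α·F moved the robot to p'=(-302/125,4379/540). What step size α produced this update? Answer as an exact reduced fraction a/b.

F_att = 3/4·(g−p) = 3/4·(4,-6) = (3.0000,-4.5000)
o1: d²=85 > ρ²=39 → inactive
o2: d²=36 ≤ ρ²=39; F_rep = 10·(0,6)/36² = (0.0000,0.0463)
o3: d²=25 ≤ ρ²=39; F_rep = 10·(-5,0)/25² = (-0.0800,0.0000)
F = F_att + ΣF_rep = (2.9200,-4.4537)
Δp = p'−p = (0.5840,-0.8907); α = Δx/Fx = (73/125) / (73/25) = 1/5
check: Δy/Fy = (-481/540) / (-481/108) = 1/5 ✓

α = 1/5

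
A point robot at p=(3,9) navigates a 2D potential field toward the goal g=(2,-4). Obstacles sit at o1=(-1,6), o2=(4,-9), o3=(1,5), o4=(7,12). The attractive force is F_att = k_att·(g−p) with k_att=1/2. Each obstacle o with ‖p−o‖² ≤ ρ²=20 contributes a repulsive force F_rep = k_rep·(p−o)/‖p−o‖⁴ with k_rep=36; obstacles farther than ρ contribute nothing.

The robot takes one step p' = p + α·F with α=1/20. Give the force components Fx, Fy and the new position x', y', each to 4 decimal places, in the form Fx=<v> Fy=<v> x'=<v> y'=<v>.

Fx=-0.3200 Fy=-6.1400 x'=2.9840 y'=8.6930

F_att = 1/2·(g−p) = 1/2·(-1,-13) = (-0.5000,-6.5000)
o1: d²=25 > ρ²=20 → inactive
o2: d²=325 > ρ²=20 → inactive
o3: d²=20 ≤ ρ²=20; F_rep = 36·(2,4)/20² = (0.1800,0.3600)
o4: d²=25 > ρ²=20 → inactive
F = F_att + ΣF_rep = (-0.3200,-6.1400)
p' = p + 1/20·F = (2.9840,8.6930)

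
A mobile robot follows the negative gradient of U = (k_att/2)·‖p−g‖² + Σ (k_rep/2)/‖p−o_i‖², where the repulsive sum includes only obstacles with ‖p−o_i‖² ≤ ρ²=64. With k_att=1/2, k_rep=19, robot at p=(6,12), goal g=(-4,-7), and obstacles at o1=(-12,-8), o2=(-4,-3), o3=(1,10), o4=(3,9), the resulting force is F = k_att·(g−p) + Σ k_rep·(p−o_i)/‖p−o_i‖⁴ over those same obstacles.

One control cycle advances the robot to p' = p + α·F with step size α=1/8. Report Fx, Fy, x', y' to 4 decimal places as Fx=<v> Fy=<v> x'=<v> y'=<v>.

F_att = 1/2·(g−p) = 1/2·(-10,-19) = (-5.0000,-9.5000)
o1: d²=724 > ρ²=64 → inactive
o2: d²=325 > ρ²=64 → inactive
o3: d²=29 ≤ ρ²=64; F_rep = 19·(5,2)/29² = (0.1130,0.0452)
o4: d²=18 ≤ ρ²=64; F_rep = 19·(3,3)/18² = (0.1759,0.1759)
F = F_att + ΣF_rep = (-4.7111,-9.2789)
p' = p + 1/8·F = (5.4111,10.8401)

Fx=-4.7111 Fy=-9.2789 x'=5.4111 y'=10.8401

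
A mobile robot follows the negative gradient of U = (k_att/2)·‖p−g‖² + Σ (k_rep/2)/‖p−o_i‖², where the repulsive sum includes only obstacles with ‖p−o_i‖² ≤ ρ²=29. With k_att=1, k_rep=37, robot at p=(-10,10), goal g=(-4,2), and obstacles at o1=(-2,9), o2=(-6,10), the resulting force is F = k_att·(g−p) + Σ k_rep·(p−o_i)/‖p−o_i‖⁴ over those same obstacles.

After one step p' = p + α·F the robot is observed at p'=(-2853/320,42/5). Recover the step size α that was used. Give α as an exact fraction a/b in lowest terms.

α = 1/5

F_att = 1·(g−p) = 1·(6,-8) = (6.0000,-8.0000)
o1: d²=65 > ρ²=29 → inactive
o2: d²=16 ≤ ρ²=29; F_rep = 37·(-4,0)/16² = (-0.5781,0.0000)
F = F_att + ΣF_rep = (5.4219,-8.0000)
Δp = p'−p = (1.0844,-1.6000); α = Δx/Fx = (347/320) / (347/64) = 1/5
check: Δy/Fy = (-8/5) / (-8) = 1/5 ✓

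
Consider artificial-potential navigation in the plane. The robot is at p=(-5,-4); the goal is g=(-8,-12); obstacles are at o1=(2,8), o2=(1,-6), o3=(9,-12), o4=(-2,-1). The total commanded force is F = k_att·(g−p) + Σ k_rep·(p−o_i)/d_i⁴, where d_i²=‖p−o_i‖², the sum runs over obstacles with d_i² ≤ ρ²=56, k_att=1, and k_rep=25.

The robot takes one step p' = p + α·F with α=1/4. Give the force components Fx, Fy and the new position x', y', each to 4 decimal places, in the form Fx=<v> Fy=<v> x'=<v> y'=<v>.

F_att = 1·(g−p) = 1·(-3,-8) = (-3.0000,-8.0000)
o1: d²=193 > ρ²=56 → inactive
o2: d²=40 ≤ ρ²=56; F_rep = 25·(-6,2)/40² = (-0.0938,0.0312)
o3: d²=260 > ρ²=56 → inactive
o4: d²=18 ≤ ρ²=56; F_rep = 25·(-3,-3)/18² = (-0.2315,-0.2315)
F = F_att + ΣF_rep = (-3.3252,-8.2002)
p' = p + 1/4·F = (-5.8313,-6.0501)

Fx=-3.3252 Fy=-8.2002 x'=-5.8313 y'=-6.0501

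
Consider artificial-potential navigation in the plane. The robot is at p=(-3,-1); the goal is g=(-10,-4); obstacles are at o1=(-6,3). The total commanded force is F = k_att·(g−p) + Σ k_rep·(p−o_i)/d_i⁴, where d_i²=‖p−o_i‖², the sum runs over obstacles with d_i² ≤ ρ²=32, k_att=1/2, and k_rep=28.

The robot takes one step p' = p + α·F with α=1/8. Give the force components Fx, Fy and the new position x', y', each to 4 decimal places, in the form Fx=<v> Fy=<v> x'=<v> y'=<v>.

F_att = 1/2·(g−p) = 1/2·(-7,-3) = (-3.5000,-1.5000)
o1: d²=25 ≤ ρ²=32; F_rep = 28·(3,-4)/25² = (0.1344,-0.1792)
F = F_att + ΣF_rep = (-3.3656,-1.6792)
p' = p + 1/8·F = (-3.4207,-1.2099)

Fx=-3.3656 Fy=-1.6792 x'=-3.4207 y'=-1.2099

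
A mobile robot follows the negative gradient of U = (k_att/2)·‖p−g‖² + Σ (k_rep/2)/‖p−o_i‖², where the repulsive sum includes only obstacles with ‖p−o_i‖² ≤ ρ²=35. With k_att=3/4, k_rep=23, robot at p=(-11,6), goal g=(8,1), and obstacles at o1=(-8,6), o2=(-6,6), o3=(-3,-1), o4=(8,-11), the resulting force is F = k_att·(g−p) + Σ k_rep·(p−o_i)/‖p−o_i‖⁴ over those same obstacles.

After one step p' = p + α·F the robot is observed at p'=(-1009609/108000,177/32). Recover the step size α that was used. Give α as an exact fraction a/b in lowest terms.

F_att = 3/4·(g−p) = 3/4·(19,-5) = (14.2500,-3.7500)
o1: d²=9 ≤ ρ²=35; F_rep = 23·(-3,0)/9² = (-0.8519,0.0000)
o2: d²=25 ≤ ρ²=35; F_rep = 23·(-5,0)/25² = (-0.1840,0.0000)
o3: d²=113 > ρ²=35 → inactive
o4: d²=650 > ρ²=35 → inactive
F = F_att + ΣF_rep = (13.2141,-3.7500)
Δp = p'−p = (1.6518,-0.4688); α = Δx/Fx = (178391/108000) / (178391/13500) = 1/8
check: Δy/Fy = (-15/32) / (-15/4) = 1/8 ✓

α = 1/8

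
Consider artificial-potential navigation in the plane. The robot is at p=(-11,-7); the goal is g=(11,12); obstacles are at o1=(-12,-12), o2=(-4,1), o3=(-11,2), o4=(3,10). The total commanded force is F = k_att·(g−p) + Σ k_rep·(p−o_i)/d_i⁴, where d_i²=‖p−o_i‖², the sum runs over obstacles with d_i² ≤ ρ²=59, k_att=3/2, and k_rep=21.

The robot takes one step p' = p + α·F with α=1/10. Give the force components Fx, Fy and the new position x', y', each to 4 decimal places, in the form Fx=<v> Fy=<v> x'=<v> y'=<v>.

Fx=33.0311 Fy=28.6553 x'=-7.6969 y'=-4.1345

F_att = 3/2·(g−p) = 3/2·(22,19) = (33.0000,28.5000)
o1: d²=26 ≤ ρ²=59; F_rep = 21·(1,5)/26² = (0.0311,0.1553)
o2: d²=113 > ρ²=59 → inactive
o3: d²=81 > ρ²=59 → inactive
o4: d²=485 > ρ²=59 → inactive
F = F_att + ΣF_rep = (33.0311,28.6553)
p' = p + 1/10·F = (-7.6969,-4.1345)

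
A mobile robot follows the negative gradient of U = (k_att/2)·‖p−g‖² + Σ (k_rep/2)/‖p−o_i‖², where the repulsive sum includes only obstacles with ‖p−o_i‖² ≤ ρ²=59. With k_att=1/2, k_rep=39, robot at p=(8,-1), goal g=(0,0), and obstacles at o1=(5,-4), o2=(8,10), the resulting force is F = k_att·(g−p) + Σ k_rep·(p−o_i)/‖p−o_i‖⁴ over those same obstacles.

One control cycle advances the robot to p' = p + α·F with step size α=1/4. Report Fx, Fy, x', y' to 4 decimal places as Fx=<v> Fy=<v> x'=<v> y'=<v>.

F_att = 1/2·(g−p) = 1/2·(-8,1) = (-4.0000,0.5000)
o1: d²=18 ≤ ρ²=59; F_rep = 39·(3,3)/18² = (0.3611,0.3611)
o2: d²=121 > ρ²=59 → inactive
F = F_att + ΣF_rep = (-3.6389,0.8611)
p' = p + 1/4·F = (7.0903,-0.7847)

Fx=-3.6389 Fy=0.8611 x'=7.0903 y'=-0.7847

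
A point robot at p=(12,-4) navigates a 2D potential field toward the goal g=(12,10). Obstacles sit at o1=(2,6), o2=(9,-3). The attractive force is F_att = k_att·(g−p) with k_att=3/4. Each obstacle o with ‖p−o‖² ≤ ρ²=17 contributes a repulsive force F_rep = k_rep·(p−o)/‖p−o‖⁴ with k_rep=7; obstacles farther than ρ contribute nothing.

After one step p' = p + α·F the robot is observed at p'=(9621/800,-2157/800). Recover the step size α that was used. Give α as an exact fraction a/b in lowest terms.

α = 1/8

F_att = 3/4·(g−p) = 3/4·(0,14) = (0.0000,10.5000)
o1: d²=200 > ρ²=17 → inactive
o2: d²=10 ≤ ρ²=17; F_rep = 7·(3,-1)/10² = (0.2100,-0.0700)
F = F_att + ΣF_rep = (0.2100,10.4300)
Δp = p'−p = (0.0262,1.3037); α = Δx/Fx = (21/800) / (21/100) = 1/8
check: Δy/Fy = (1043/800) / (1043/100) = 1/8 ✓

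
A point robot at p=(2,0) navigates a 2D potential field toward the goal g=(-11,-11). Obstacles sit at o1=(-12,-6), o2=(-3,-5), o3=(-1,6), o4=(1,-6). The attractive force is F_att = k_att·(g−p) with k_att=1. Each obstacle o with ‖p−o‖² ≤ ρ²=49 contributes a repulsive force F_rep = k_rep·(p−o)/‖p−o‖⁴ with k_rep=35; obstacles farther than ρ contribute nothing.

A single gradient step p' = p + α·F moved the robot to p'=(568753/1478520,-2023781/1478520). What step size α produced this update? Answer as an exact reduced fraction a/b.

α = 1/8

F_att = 1·(g−p) = 1·(-13,-11) = (-13.0000,-11.0000)
o1: d²=232 > ρ²=49 → inactive
o2: d²=50 > ρ²=49 → inactive
o3: d²=45 ≤ ρ²=49; F_rep = 35·(3,-6)/45² = (0.0519,-0.1037)
o4: d²=37 ≤ ρ²=49; F_rep = 35·(1,6)/37² = (0.0256,0.1534)
F = F_att + ΣF_rep = (-12.9226,-10.9503)
Δp = p'−p = (-1.6153,-1.3688); α = Δx/Fx = (-2388287/1478520) / (-2388287/184815) = 1/8
check: Δy/Fy = (-2023781/1478520) / (-2023781/184815) = 1/8 ✓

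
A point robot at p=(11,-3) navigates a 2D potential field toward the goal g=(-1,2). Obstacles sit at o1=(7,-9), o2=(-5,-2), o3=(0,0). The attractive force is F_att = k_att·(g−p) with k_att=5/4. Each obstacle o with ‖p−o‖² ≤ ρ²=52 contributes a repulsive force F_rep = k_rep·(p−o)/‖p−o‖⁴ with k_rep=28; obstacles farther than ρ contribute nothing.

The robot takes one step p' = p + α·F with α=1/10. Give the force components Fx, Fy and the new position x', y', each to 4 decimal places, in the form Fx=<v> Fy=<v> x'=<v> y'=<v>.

Fx=-14.9586 Fy=6.3121 x'=9.5041 y'=-2.3688

F_att = 5/4·(g−p) = 5/4·(-12,5) = (-15.0000,6.2500)
o1: d²=52 ≤ ρ²=52; F_rep = 28·(4,6)/52² = (0.0414,0.0621)
o2: d²=257 > ρ²=52 → inactive
o3: d²=130 > ρ²=52 → inactive
F = F_att + ΣF_rep = (-14.9586,6.3121)
p' = p + 1/10·F = (9.5041,-2.3688)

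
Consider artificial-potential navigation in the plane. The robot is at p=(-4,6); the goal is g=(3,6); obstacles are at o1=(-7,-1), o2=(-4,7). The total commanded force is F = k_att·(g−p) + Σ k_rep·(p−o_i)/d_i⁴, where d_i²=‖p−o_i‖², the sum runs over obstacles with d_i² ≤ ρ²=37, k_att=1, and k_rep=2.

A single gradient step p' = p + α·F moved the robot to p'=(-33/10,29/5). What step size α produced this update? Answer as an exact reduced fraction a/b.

F_att = 1·(g−p) = 1·(7,0) = (7.0000,0.0000)
o1: d²=58 > ρ²=37 → inactive
o2: d²=1 ≤ ρ²=37; F_rep = 2·(0,-1)/1² = (0.0000,-2.0000)
F = F_att + ΣF_rep = (7.0000,-2.0000)
Δp = p'−p = (0.7000,-0.2000); α = Δx/Fx = (7/10) / (7) = 1/10
check: Δy/Fy = (-1/5) / (-2) = 1/10 ✓

α = 1/10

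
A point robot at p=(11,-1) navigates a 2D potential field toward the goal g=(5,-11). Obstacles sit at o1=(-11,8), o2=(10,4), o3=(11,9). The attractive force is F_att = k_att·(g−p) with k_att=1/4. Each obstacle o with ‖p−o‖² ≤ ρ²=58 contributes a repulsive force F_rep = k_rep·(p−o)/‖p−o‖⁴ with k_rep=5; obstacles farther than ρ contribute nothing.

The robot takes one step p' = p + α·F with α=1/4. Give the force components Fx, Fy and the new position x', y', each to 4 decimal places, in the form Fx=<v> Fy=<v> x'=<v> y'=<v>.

Fx=-1.4926 Fy=-2.5370 x'=10.6268 y'=-1.6342

F_att = 1/4·(g−p) = 1/4·(-6,-10) = (-1.5000,-2.5000)
o1: d²=565 > ρ²=58 → inactive
o2: d²=26 ≤ ρ²=58; F_rep = 5·(1,-5)/26² = (0.0074,-0.0370)
o3: d²=100 > ρ²=58 → inactive
F = F_att + ΣF_rep = (-1.4926,-2.5370)
p' = p + 1/4·F = (10.6268,-1.6342)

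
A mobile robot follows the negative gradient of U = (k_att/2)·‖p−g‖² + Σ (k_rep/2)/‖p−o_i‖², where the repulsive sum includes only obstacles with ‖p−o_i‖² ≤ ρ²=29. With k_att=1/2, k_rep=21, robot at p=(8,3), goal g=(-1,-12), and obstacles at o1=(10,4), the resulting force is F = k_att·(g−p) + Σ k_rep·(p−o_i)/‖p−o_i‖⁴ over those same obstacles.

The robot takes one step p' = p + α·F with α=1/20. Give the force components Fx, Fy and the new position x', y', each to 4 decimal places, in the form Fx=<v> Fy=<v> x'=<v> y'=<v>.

Fx=-6.1800 Fy=-8.3400 x'=7.6910 y'=2.5830

F_att = 1/2·(g−p) = 1/2·(-9,-15) = (-4.5000,-7.5000)
o1: d²=5 ≤ ρ²=29; F_rep = 21·(-2,-1)/5² = (-1.6800,-0.8400)
F = F_att + ΣF_rep = (-6.1800,-8.3400)
p' = p + 1/20·F = (7.6910,2.5830)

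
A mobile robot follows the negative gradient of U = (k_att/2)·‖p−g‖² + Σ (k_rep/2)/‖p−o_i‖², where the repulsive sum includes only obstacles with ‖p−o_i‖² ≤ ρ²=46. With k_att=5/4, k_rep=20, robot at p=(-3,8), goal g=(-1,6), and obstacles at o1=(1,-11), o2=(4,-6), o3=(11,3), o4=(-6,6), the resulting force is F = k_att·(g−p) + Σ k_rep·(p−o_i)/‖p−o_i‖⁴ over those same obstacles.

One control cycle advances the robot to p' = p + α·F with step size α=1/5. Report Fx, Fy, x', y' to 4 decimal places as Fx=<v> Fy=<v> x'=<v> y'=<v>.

F_att = 5/4·(g−p) = 5/4·(2,-2) = (2.5000,-2.5000)
o1: d²=377 > ρ²=46 → inactive
o2: d²=245 > ρ²=46 → inactive
o3: d²=221 > ρ²=46 → inactive
o4: d²=13 ≤ ρ²=46; F_rep = 20·(3,2)/13² = (0.3550,0.2367)
F = F_att + ΣF_rep = (2.8550,-2.2633)
p' = p + 1/5·F = (-2.4290,7.5473)

Fx=2.8550 Fy=-2.2633 x'=-2.4290 y'=7.5473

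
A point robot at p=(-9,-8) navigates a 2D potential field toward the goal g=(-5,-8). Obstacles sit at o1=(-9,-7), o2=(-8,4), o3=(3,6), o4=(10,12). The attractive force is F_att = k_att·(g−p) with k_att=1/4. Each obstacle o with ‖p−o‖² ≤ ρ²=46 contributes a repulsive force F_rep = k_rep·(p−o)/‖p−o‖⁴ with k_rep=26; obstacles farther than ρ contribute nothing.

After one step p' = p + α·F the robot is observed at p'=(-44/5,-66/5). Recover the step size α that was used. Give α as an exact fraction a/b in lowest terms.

α = 1/5

F_att = 1/4·(g−p) = 1/4·(4,0) = (1.0000,0.0000)
o1: d²=1 ≤ ρ²=46; F_rep = 26·(0,-1)/1² = (0.0000,-26.0000)
o2: d²=145 > ρ²=46 → inactive
o3: d²=340 > ρ²=46 → inactive
o4: d²=761 > ρ²=46 → inactive
F = F_att + ΣF_rep = (1.0000,-26.0000)
Δp = p'−p = (0.2000,-5.2000); α = Δx/Fx = (1/5) / (1) = 1/5
check: Δy/Fy = (-26/5) / (-26) = 1/5 ✓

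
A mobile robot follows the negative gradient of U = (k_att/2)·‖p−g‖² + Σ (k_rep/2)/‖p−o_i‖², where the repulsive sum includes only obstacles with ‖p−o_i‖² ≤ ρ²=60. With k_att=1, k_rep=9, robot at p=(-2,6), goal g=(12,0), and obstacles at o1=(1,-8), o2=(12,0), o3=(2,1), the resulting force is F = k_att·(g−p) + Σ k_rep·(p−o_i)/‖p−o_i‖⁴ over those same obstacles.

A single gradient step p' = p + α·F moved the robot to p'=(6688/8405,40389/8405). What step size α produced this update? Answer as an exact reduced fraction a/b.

α = 1/5

F_att = 1·(g−p) = 1·(14,-6) = (14.0000,-6.0000)
o1: d²=205 > ρ²=60 → inactive
o2: d²=232 > ρ²=60 → inactive
o3: d²=41 ≤ ρ²=60; F_rep = 9·(-4,5)/41² = (-0.0214,0.0268)
F = F_att + ΣF_rep = (13.9786,-5.9732)
Δp = p'−p = (2.7957,-1.1946); α = Δx/Fx = (23498/8405) / (23498/1681) = 1/5
check: Δy/Fy = (-10041/8405) / (-10041/1681) = 1/5 ✓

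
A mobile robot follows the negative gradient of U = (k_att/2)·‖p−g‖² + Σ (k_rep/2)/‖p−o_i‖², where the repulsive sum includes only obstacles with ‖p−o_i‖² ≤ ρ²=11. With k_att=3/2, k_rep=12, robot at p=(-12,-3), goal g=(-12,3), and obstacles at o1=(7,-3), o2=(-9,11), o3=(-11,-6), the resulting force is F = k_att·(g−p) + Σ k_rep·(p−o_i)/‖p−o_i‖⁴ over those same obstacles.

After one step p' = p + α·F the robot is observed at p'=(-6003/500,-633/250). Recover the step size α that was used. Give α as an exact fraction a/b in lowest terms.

α = 1/20

F_att = 3/2·(g−p) = 3/2·(0,6) = (0.0000,9.0000)
o1: d²=361 > ρ²=11 → inactive
o2: d²=205 > ρ²=11 → inactive
o3: d²=10 ≤ ρ²=11; F_rep = 12·(-1,3)/10² = (-0.1200,0.3600)
F = F_att + ΣF_rep = (-0.1200,9.3600)
Δp = p'−p = (-0.0060,0.4680); α = Δx/Fx = (-3/500) / (-3/25) = 1/20
check: Δy/Fy = (117/250) / (234/25) = 1/20 ✓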